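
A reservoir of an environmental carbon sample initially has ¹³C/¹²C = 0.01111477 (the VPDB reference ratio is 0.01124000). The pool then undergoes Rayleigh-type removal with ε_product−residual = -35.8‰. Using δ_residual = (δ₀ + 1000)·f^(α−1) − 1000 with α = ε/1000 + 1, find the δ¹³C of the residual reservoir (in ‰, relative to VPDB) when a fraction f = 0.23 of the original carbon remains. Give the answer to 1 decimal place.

δ₀ = (0.01111477/0.01124000 − 1)×1000 = (0.988859 − 1)×1000 = -11.141‰
α − 1 = ε/1000 = -0.0358
f^(α−1) = 0.23^(-0.0358) = 1.054023
δ_res = (-11.141 + 1000) × 1.054023 − 1000 = 1042.280 − 1000 = 42.28‰

42.3‰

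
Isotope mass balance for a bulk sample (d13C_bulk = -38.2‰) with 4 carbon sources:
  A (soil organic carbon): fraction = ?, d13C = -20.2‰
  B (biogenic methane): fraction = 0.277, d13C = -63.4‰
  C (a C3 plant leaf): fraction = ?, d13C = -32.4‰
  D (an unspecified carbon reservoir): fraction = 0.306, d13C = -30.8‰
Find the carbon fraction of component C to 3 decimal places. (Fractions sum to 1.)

Let f_C and f_A be the unknown fractions; fractions sum to 1 so f_C + f_A = 0.417.
Mass balance: Σ fᵢ·δᵢ = δ_bulk ⇒ f_C·(-32.4) + f_A·(-20.2) = -38.2 − (-26.987) = -11.213
Substitute f_A = 0.417 − f_C:
f_C·(-32.4 − -20.2) = -11.213 − 0.417×(-20.2) = -2.790
f_C = -2.790 / -12.2 = 0.2287

0.229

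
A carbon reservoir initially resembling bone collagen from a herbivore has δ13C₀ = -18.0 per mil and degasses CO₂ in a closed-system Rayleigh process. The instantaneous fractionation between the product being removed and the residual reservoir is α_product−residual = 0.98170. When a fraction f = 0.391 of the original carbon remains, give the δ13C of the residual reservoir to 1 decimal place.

-1.0 per mil

Rayleigh residual: δ_res = (δ₀ + 1000)·f^(α−1) − 1000
α − 1 = -0.01830
f^(α−1) = 0.391^(-0.01830) = 1.017333
δ_res = (-18.0 + 1000) × 1.017333 − 1000 = 999.021 − 1000 = -0.98 per mil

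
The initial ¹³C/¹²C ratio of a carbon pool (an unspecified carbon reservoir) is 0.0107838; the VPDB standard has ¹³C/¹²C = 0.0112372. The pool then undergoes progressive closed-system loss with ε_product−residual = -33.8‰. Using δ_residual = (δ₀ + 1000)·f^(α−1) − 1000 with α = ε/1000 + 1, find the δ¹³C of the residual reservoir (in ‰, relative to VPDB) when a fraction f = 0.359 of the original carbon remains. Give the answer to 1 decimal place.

δ₀ = (0.0107838/0.0112372 − 1)×1000 = (0.959652 − 1)×1000 = -40.348‰
α − 1 = ε/1000 = -0.0338
f^(α−1) = 0.359^(-0.0338) = 1.035232
δ_res = (-40.348 + 1000) × 1.035232 − 1000 = 993.463 − 1000 = -6.54‰

-6.5‰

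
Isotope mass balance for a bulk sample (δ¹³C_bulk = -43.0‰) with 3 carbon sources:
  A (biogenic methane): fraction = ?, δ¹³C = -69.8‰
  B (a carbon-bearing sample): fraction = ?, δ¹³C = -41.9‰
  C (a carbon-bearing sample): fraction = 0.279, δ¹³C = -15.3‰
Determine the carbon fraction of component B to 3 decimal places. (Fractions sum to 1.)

0.416

Let f_B and f_A be the unknown fractions; fractions sum to 1 so f_B + f_A = 0.721.
Mass balance: Σ fᵢ·δᵢ = δ_bulk ⇒ f_B·(-41.9) + f_A·(-69.8) = -43.0 − (-4.269) = -38.731
Substitute f_A = 0.721 − f_B:
f_B·(-41.9 − -69.8) = -38.731 − 0.721×(-69.8) = 11.594
f_B = 11.594 / 27.9 = 0.4156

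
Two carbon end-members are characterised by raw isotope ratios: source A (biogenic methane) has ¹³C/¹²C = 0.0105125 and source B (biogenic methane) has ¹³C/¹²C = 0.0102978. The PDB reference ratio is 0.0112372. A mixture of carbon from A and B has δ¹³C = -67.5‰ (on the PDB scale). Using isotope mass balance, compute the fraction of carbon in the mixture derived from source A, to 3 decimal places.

δ_A = (0.0105125/0.0112372 − 1)×1000 = (0.935509 − 1)×1000 = -64.491‰
δ_B = (0.0102978/0.0112372 − 1)×1000 = (0.916403 − 1)×1000 = -83.597‰
f_A = (δ_mix − δ_B)/(δ_A − δ_B) = (-67.5 − (-83.597))/(-64.491 − (-83.597))
f_A = 16.097 / 19.106 = 0.8425

0.843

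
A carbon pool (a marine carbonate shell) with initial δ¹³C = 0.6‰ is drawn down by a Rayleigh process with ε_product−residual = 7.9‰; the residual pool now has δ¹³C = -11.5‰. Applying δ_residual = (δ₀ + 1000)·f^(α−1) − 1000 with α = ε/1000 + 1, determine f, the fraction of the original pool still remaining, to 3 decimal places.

0.214

α − 1 = ε/1000 = 0.0079
(δ_res + 1000)/(δ₀ + 1000) = (-11.5 + 1000)/(0.6 + 1000) = 988.5/1000.6 = 0.987907
f = 0.987907^(1/0.0079) = exp(ln(0.987907)/0.0079) = exp(-0.01217/0.0079)
f = exp(-1.5401) = 0.2144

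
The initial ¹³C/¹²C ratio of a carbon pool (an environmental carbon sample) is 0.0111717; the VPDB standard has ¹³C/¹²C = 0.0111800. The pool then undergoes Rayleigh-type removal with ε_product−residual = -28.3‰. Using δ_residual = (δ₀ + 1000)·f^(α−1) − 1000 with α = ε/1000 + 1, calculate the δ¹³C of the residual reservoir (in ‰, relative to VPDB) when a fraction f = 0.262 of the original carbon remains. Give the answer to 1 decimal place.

37.9‰

δ₀ = (0.0111717/0.0111800 − 1)×1000 = (0.999258 − 1)×1000 = -0.742‰
α − 1 = ε/1000 = -0.0283
f^(α−1) = 0.262^(-0.0283) = 1.038633
δ_res = (-0.742 + 1000) × 1.038633 − 1000 = 1037.862 − 1000 = 37.86‰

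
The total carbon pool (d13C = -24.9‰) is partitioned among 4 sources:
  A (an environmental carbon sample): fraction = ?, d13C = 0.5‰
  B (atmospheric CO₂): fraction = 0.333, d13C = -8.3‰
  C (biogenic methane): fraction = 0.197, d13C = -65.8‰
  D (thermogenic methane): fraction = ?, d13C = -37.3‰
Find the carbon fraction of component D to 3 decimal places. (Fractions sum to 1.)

0.249

Let f_D and f_A be the unknown fractions; fractions sum to 1 so f_D + f_A = 0.470.
Mass balance: Σ fᵢ·δᵢ = δ_bulk ⇒ f_D·(-37.3) + f_A·(0.5) = -24.9 − (-15.727) = -9.173
Substitute f_A = 0.470 − f_D:
f_D·(-37.3 − 0.5) = -9.173 − 0.470×(0.5) = -9.408
f_D = -9.408 / -37.8 = 0.2489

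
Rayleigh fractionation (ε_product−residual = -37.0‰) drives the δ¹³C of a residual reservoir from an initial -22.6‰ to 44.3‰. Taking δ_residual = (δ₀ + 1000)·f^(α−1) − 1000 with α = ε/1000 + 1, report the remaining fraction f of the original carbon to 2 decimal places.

α − 1 = ε/1000 = -0.0370
(δ_res + 1000)/(δ₀ + 1000) = (44.3 + 1000)/(-22.6 + 1000) = 1044.3/977.4 = 1.068447
f = 1.068447^(1/-0.0370) = exp(ln(1.068447)/-0.0370) = exp(0.06621/-0.0370)
f = exp(-1.7894) = 0.1671

0.17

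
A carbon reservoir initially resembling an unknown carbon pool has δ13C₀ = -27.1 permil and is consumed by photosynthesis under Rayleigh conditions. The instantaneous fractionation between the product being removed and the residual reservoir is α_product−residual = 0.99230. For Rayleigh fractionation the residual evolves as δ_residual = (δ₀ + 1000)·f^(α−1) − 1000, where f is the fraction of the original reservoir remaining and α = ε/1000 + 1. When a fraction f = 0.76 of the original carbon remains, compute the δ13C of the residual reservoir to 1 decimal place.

Rayleigh residual: δ_res = (δ₀ + 1000)·f^(α−1) − 1000
α − 1 = -0.00770
f^(α−1) = 0.76^(-0.00770) = 1.002115
δ_res = (-27.1 + 1000) × 1.002115 − 1000 = 974.958 − 1000 = -25.04 permil

-25.0 permil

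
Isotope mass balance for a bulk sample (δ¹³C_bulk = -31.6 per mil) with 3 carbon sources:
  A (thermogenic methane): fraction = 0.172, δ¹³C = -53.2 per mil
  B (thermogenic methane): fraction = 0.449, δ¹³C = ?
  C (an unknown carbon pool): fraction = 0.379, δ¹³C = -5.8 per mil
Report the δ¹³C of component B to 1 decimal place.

Isotope mass balance: δ_bulk = Σ fᵢ·δᵢ.
-31.6 = 0.172×(-53.2) + 0.449×δ_B + 0.379×(-5.8)
0.449·δ_B = -31.6 − (-11.349) = -20.251
δ_B = -20.251 / 0.449 = -45.10 per mil

-45.1 per mil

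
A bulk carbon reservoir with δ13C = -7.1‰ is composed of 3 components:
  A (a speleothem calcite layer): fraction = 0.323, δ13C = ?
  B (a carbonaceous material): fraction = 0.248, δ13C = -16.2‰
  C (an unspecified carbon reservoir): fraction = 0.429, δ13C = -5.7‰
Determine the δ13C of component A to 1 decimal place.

-2.0‰

Isotope mass balance: δ_bulk = Σ fᵢ·δᵢ.
-7.1 = 0.323×δ_A + 0.248×(-16.2) + 0.429×(-5.7)
0.323·δ_A = -7.1 − (-6.463) = -0.637
δ_A = -0.637 / 0.323 = -1.97‰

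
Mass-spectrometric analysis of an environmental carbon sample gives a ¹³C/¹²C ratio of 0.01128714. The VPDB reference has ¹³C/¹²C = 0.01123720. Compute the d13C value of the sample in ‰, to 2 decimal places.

4.44‰

d13C = (R_sample / R_standard − 1) × 1000
R_sample / R_standard = 0.01128714 / 0.01123720 = 1.004444
d13C = (1.004444 − 1) × 1000 = 4.444‰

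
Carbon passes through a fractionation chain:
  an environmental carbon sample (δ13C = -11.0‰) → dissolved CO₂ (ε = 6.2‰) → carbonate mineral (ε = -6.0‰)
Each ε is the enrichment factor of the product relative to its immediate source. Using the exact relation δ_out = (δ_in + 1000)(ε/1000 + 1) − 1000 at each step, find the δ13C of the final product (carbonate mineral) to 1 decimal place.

step 1: δ = (-11.00 + 1000)·(6.2/1000 + 1) − 1000 = -4.87‰
step 2: δ = (-4.87 + 1000)·(-6.0/1000 + 1) − 1000 = -10.84‰

-10.8‰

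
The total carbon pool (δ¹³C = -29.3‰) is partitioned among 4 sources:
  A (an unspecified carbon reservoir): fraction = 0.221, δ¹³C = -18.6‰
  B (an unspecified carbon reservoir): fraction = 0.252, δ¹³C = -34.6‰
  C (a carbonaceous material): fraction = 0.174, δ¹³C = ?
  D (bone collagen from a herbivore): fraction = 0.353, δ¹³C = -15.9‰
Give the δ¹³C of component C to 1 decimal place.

Isotope mass balance: δ_bulk = Σ fᵢ·δᵢ.
-29.3 = 0.221×(-18.6) + 0.252×(-34.6) + 0.174×δ_C + 0.353×(-15.9)
0.174·δ_C = -29.3 − (-18.443) = -10.857
δ_C = -10.857 / 0.174 = -62.40‰

-62.4‰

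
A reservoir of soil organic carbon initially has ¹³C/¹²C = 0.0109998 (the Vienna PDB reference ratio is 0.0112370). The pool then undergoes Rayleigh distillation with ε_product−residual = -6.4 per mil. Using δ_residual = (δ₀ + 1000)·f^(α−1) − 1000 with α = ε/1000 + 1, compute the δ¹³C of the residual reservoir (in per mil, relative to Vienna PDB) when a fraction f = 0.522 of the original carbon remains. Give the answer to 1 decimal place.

-17.0 per mil

δ₀ = (0.0109998/0.0112370 − 1)×1000 = (0.978891 − 1)×1000 = -21.109 per mil
α − 1 = ε/1000 = -0.0064
f^(α−1) = 0.522^(-0.0064) = 1.004169
δ_res = (-21.109 + 1000) × 1.004169 − 1000 = 982.972 − 1000 = -17.03 per mil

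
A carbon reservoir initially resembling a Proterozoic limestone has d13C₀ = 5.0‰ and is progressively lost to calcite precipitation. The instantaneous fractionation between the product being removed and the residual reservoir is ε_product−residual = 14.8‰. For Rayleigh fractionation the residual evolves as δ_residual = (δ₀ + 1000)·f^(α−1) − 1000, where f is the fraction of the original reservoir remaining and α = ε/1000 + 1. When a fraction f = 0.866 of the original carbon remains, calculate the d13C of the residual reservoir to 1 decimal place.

Rayleigh residual: δ_res = (δ₀ + 1000)·f^(α−1) − 1000
α = ε/1000 + 1 = 1.01480, so α − 1 = 0.01480
f^(α−1) = 0.866^(0.01480) = 0.997873
δ_res = (5.0 + 1000) × 0.997873 − 1000 = 1002.862 − 1000 = 2.86‰

2.9‰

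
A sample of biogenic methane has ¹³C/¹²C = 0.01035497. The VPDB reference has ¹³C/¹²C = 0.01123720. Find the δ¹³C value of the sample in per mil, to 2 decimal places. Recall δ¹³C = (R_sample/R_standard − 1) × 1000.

-78.51 per mil

δ¹³C = (R_sample / R_standard − 1) × 1000
R_sample / R_standard = 0.01035497 / 0.01123720 = 0.921490
δ¹³C = (0.921490 − 1) × 1000 = -78.510 per mil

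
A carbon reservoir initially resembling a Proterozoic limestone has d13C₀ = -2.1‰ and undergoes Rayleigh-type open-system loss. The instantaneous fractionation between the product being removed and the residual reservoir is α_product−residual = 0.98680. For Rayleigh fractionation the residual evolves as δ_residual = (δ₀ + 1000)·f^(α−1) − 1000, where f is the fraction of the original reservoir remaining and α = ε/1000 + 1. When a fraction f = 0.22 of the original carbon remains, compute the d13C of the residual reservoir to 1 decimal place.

Rayleigh residual: δ_res = (δ₀ + 1000)·f^(α−1) − 1000
α − 1 = -0.01320
f^(α−1) = 0.22^(-0.01320) = 1.020188
δ_res = (-2.1 + 1000) × 1.020188 − 1000 = 1018.045 − 1000 = 18.05‰

18.0‰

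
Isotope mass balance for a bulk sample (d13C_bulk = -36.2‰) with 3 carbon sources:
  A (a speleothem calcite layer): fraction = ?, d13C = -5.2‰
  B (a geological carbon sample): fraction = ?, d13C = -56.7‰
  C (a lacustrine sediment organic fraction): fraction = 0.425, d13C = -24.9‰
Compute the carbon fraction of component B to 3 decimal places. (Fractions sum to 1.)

Let f_B and f_A be the unknown fractions; fractions sum to 1 so f_B + f_A = 0.575.
Mass balance: Σ fᵢ·δᵢ = δ_bulk ⇒ f_B·(-56.7) + f_A·(-5.2) = -36.2 − (-10.582) = -25.618
Substitute f_A = 0.575 − f_B:
f_B·(-56.7 − -5.2) = -25.618 − 0.575×(-5.2) = -22.628
f_B = -22.628 / -51.5 = 0.4394

0.439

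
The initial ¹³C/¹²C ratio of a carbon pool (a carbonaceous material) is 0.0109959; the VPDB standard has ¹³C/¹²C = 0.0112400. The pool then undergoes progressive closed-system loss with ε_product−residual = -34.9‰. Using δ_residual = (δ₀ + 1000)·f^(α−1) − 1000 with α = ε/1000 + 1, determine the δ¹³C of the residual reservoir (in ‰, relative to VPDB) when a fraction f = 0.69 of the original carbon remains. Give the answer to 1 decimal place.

-9.0‰

δ₀ = (0.0109959/0.0112400 − 1)×1000 = (0.978283 − 1)×1000 = -21.717‰
α − 1 = ε/1000 = -0.0349
f^(α−1) = 0.69^(-0.0349) = 1.013034
δ_res = (-21.717 + 1000) × 1.013034 − 1000 = 991.034 − 1000 = -8.97‰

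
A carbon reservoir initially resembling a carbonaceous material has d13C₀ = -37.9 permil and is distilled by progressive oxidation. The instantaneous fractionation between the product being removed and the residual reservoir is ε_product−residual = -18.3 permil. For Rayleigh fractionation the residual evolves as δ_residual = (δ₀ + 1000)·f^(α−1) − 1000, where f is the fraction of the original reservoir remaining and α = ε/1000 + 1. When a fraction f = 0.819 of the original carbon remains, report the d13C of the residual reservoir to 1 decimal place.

Rayleigh residual: δ_res = (δ₀ + 1000)·f^(α−1) − 1000
α = ε/1000 + 1 = 0.98170, so α − 1 = -0.01830
f^(α−1) = 0.819^(-0.01830) = 1.003661
δ_res = (-37.9 + 1000) × 1.003661 − 1000 = 965.622 − 1000 = -34.38 permil

-34.4 permil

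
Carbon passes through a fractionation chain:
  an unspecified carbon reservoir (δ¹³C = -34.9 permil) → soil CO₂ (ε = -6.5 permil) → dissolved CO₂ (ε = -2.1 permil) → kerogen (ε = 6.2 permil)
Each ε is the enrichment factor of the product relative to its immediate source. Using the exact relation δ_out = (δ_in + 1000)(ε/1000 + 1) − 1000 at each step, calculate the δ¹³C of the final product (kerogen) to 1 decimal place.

-37.3 permil

step 1: δ = (-34.90 + 1000)·(-6.5/1000 + 1) − 1000 = -41.17 permil
step 2: δ = (-41.17 + 1000)·(-2.1/1000 + 1) − 1000 = -43.19 permil
step 3: δ = (-43.19 + 1000)·(6.2/1000 + 1) − 1000 = -37.25 permil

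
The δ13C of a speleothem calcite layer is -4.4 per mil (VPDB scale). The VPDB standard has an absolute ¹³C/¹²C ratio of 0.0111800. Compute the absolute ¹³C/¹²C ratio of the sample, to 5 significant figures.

0.011131

R_sample = R_standard × (δ13C/1000 + 1)
R_sample = 0.0111800 × (-4.4/1000 + 1) = 0.0111800 × 0.995600
R_sample = 0.0111308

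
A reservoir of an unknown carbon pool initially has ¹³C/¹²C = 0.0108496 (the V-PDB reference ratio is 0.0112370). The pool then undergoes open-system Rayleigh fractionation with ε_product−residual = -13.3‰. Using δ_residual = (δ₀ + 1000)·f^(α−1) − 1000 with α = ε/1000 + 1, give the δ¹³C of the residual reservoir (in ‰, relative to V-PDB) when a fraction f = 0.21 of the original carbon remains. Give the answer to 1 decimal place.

δ₀ = (0.0108496/0.0112370 − 1)×1000 = (0.965525 − 1)×1000 = -34.475‰
α − 1 = ε/1000 = -0.0133
f^(α−1) = 0.21^(-0.0133) = 1.020974
δ_res = (-34.475 + 1000) × 1.020974 − 1000 = 985.775 − 1000 = -14.22‰

-14.2‰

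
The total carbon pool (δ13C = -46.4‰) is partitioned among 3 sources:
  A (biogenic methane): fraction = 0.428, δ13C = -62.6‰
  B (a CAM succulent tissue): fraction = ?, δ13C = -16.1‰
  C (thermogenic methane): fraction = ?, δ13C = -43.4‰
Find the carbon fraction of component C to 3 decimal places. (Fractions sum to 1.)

Let f_C and f_B be the unknown fractions; fractions sum to 1 so f_C + f_B = 0.572.
Mass balance: Σ fᵢ·δᵢ = δ_bulk ⇒ f_C·(-43.4) + f_B·(-16.1) = -46.4 − (-26.793) = -19.607
Substitute f_B = 0.572 − f_C:
f_C·(-43.4 − -16.1) = -19.607 − 0.572×(-16.1) = -10.398
f_C = -10.398 / -27.3 = 0.3809

0.381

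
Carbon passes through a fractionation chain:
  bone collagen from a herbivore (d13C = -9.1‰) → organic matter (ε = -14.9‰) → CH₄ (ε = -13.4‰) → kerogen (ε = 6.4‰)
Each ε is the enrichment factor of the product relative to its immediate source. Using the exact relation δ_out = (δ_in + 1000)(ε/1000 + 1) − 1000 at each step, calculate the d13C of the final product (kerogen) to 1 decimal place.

step 1: δ = (-9.10 + 1000)·(-14.9/1000 + 1) − 1000 = -23.86‰
step 2: δ = (-23.86 + 1000)·(-13.4/1000 + 1) − 1000 = -36.94‰
step 3: δ = (-36.94 + 1000)·(6.4/1000 + 1) − 1000 = -30.78‰

-30.8‰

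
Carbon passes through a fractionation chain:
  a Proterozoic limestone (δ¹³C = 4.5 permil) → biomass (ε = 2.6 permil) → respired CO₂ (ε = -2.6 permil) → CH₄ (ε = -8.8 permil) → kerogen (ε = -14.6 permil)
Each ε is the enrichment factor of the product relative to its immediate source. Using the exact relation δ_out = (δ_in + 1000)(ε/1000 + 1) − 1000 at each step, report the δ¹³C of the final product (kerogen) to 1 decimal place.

-18.9 permil

step 1: δ = (4.50 + 1000)·(2.6/1000 + 1) − 1000 = 7.11 permil
step 2: δ = (7.11 + 1000)·(-2.6/1000 + 1) − 1000 = 4.49 permil
step 3: δ = (4.49 + 1000)·(-8.8/1000 + 1) − 1000 = -4.35 permil
step 4: δ = (-4.35 + 1000)·(-14.6/1000 + 1) − 1000 = -18.88 permil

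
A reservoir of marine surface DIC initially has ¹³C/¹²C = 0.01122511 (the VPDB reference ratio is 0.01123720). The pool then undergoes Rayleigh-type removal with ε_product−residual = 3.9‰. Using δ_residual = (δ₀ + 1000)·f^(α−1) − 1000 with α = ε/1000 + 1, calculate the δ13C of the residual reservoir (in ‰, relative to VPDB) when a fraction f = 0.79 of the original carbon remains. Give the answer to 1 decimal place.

δ₀ = (0.01122511/0.01123720 − 1)×1000 = (0.998924 − 1)×1000 = -1.076‰
α − 1 = ε/1000 = 0.0039
f^(α−1) = 0.79^(0.0039) = 0.999081
δ_res = (-1.076 + 1000) × 0.999081 − 1000 = 998.006 − 1000 = -1.99‰

-2.0‰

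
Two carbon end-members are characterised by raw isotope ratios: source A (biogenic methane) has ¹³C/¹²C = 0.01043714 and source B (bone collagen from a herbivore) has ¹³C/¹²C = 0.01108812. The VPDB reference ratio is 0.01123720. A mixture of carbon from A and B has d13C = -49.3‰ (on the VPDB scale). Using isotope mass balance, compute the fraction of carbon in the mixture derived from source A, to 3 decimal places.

0.622

δ_A = (0.01043714/0.01123720 − 1)×1000 = (0.928803 − 1)×1000 = -71.197‰
δ_B = (0.01108812/0.01123720 − 1)×1000 = (0.986733 − 1)×1000 = -13.267‰
f_A = (δ_mix − δ_B)/(δ_A − δ_B) = (-49.3 − (-13.267))/(-71.197 − (-13.267))
f_A = -36.033 / -57.931 = 0.6220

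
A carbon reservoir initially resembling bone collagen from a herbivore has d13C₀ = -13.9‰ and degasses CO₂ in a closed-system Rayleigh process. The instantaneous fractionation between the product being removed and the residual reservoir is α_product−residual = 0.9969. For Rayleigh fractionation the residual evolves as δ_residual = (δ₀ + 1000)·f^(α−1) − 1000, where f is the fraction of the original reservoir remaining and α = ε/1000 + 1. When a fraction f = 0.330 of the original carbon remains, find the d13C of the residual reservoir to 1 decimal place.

Rayleigh residual: δ_res = (δ₀ + 1000)·f^(α−1) − 1000
α − 1 = -0.00310
f^(α−1) = 0.330^(-0.00310) = 1.003443
δ_res = (-13.9 + 1000) × 1.003443 − 1000 = 989.495 − 1000 = -10.51‰

-10.5‰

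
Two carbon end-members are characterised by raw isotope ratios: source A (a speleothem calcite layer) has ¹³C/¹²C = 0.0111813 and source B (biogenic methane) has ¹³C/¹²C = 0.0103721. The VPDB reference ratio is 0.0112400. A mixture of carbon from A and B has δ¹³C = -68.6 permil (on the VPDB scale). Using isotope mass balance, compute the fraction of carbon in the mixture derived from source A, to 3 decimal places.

0.120

δ_A = (0.0111813/0.0112400 − 1)×1000 = (0.994778 − 1)×1000 = -5.222 permil
δ_B = (0.0103721/0.0112400 − 1)×1000 = (0.922785 − 1)×1000 = -77.215 permil
f_A = (δ_mix − δ_B)/(δ_A − δ_B) = (-68.6 − (-77.215))/(-5.222 − (-77.215))
f_A = 8.615 / 71.993 = 0.1197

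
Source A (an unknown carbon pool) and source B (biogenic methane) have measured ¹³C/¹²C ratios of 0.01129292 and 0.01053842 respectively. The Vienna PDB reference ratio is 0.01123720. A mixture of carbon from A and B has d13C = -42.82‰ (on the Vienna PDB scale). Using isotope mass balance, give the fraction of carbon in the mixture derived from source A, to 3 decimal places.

δ_A = (0.01129292/0.01123720 − 1)×1000 = (1.004959 − 1)×1000 = 4.959‰
δ_B = (0.01053842/0.01123720 − 1)×1000 = (0.937815 − 1)×1000 = -62.185‰
f_A = (δ_mix − δ_B)/(δ_A − δ_B) = (-42.82 − (-62.185))/(4.959 − (-62.185))
f_A = 19.365 / 67.143 = 0.2884

0.288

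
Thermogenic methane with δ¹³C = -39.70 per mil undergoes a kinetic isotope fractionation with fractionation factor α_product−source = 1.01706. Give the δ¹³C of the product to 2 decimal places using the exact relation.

-23.32 per mil

δ_product = (δ_source + 1000)·α − 1000
δ_product = (-39.70 + 1000) × 1.01706 − 1000
δ_product = 976.683 − 1000 = -23.317 per mil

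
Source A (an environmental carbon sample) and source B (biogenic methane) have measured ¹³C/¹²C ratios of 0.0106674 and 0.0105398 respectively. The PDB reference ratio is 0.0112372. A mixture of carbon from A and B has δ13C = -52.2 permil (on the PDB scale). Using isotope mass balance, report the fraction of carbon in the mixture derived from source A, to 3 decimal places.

δ_A = (0.0106674/0.0112372 − 1)×1000 = (0.949293 − 1)×1000 = -50.707 permil
δ_B = (0.0105398/0.0112372 − 1)×1000 = (0.937938 − 1)×1000 = -62.062 permil
f_A = (δ_mix − δ_B)/(δ_A − δ_B) = (-52.2 − (-62.062))/(-50.707 − (-62.062))
f_A = 9.862 / 11.355 = 0.8685

0.868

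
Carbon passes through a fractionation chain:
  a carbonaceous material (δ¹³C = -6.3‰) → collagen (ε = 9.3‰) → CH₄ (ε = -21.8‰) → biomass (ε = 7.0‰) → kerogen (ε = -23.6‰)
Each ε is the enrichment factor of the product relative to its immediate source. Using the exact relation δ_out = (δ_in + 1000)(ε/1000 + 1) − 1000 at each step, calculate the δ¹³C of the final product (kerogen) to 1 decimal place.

-35.4‰

step 1: δ = (-6.30 + 1000)·(9.3/1000 + 1) − 1000 = 2.94‰
step 2: δ = (2.94 + 1000)·(-21.8/1000 + 1) − 1000 = -18.92‰
step 3: δ = (-18.92 + 1000)·(7.0/1000 + 1) − 1000 = -12.06‰
step 4: δ = (-12.06 + 1000)·(-23.6/1000 + 1) − 1000 = -35.37‰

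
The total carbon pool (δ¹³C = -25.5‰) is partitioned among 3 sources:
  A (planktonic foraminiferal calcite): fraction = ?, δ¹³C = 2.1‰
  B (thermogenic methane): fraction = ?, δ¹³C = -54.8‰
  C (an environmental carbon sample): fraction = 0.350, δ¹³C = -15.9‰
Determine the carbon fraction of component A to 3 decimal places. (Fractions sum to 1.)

Let f_A and f_B be the unknown fractions; fractions sum to 1 so f_A + f_B = 0.650.
Mass balance: Σ fᵢ·δᵢ = δ_bulk ⇒ f_A·(2.1) + f_B·(-54.8) = -25.5 − (-5.565) = -19.935
Substitute f_B = 0.650 − f_A:
f_A·(2.1 − -54.8) = -19.935 − 0.650×(-54.8) = 15.685
f_A = 15.685 / 56.9 = 0.2757

0.276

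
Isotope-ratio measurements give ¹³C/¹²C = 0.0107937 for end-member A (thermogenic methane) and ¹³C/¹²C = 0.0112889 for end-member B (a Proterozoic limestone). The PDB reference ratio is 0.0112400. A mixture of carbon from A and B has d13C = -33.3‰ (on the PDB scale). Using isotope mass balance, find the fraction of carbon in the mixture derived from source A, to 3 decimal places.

δ_A = (0.0107937/0.0112400 − 1)×1000 = (0.960294 − 1)×1000 = -39.706‰
δ_B = (0.0112889/0.0112400 − 1)×1000 = (1.004351 − 1)×1000 = 4.351‰
f_A = (δ_mix − δ_B)/(δ_A − δ_B) = (-33.3 − (4.351))/(-39.706 − (4.351))
f_A = -37.651 / -44.057 = 0.8546

0.855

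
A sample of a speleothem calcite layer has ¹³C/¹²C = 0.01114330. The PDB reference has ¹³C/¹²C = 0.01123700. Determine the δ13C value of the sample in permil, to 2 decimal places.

δ13C = (R_sample / R_standard − 1) × 1000
R_sample / R_standard = 0.01114330 / 0.01123700 = 0.991661
δ13C = (0.991661 − 1) × 1000 = -8.339 permil

-8.34 permil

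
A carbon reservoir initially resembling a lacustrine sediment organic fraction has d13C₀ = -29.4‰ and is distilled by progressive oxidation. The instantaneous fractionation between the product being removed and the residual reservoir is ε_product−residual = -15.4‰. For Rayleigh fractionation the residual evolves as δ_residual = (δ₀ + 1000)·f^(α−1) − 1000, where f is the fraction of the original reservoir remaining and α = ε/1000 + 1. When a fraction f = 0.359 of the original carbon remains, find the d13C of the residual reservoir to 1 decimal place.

-14.0‰

Rayleigh residual: δ_res = (δ₀ + 1000)·f^(α−1) − 1000
α = ε/1000 + 1 = 0.98460, so α − 1 = -0.01540
f^(α−1) = 0.359^(-0.01540) = 1.015901
δ_res = (-29.4 + 1000) × 1.015901 − 1000 = 986.034 − 1000 = -13.97‰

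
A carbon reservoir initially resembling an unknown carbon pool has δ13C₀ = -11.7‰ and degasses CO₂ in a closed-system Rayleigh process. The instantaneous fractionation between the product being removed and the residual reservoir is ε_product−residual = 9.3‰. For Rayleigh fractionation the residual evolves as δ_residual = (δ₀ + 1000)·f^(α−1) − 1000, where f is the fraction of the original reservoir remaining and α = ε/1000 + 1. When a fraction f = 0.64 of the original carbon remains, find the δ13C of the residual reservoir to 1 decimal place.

Rayleigh residual: δ_res = (δ₀ + 1000)·f^(α−1) − 1000
α = ε/1000 + 1 = 1.00930, so α − 1 = 0.00930
f^(α−1) = 0.64^(0.00930) = 0.995858
δ_res = (-11.7 + 1000) × 0.995858 − 1000 = 984.207 − 1000 = -15.79‰

-15.8‰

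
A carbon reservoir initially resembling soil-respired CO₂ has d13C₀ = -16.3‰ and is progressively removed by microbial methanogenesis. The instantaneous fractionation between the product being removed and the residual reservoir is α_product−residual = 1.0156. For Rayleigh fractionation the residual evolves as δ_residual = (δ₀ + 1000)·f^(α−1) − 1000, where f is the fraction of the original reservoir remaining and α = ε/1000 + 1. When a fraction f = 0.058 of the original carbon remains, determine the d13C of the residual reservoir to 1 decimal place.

Rayleigh residual: δ_res = (δ₀ + 1000)·f^(α−1) − 1000
α − 1 = 0.01560
f^(α−1) = 0.058^(0.01560) = 0.956554
δ_res = (-16.3 + 1000) × 0.956554 − 1000 = 940.962 − 1000 = -59.04‰

-59.0‰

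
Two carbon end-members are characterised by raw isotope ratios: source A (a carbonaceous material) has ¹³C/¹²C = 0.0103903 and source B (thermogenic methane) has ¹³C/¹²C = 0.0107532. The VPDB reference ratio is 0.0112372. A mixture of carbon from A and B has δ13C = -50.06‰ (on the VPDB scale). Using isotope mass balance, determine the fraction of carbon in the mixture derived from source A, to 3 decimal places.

0.216

δ_A = (0.0103903/0.0112372 − 1)×1000 = (0.924634 − 1)×1000 = -75.366‰
δ_B = (0.0107532/0.0112372 − 1)×1000 = (0.956929 − 1)×1000 = -43.071‰
f_A = (δ_mix − δ_B)/(δ_A − δ_B) = (-50.06 − (-43.071))/(-75.366 − (-43.071))
f_A = -6.989 / -32.295 = 0.2164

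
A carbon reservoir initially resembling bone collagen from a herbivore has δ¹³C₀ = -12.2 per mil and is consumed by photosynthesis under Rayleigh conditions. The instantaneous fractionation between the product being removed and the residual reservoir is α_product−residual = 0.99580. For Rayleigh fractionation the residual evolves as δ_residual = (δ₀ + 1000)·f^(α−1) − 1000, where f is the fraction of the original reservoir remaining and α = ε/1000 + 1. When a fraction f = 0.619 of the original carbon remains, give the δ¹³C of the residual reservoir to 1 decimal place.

-10.2 per mil

Rayleigh residual: δ_res = (δ₀ + 1000)·f^(α−1) − 1000
α − 1 = -0.00420
f^(α−1) = 0.619^(-0.00420) = 1.002017
δ_res = (-12.2 + 1000) × 1.002017 − 1000 = 989.792 − 1000 = -10.21 per mil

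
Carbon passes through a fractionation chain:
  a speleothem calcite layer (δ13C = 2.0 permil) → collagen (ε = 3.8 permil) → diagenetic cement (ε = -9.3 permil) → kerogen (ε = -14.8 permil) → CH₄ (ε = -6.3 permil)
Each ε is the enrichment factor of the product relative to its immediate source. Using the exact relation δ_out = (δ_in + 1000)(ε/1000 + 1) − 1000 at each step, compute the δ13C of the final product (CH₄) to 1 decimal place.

step 1: δ = (2.00 + 1000)·(3.8/1000 + 1) − 1000 = 5.81 permil
step 2: δ = (5.81 + 1000)·(-9.3/1000 + 1) − 1000 = -3.55 permil
step 3: δ = (-3.55 + 1000)·(-14.8/1000 + 1) − 1000 = -18.29 permil
step 4: δ = (-18.29 + 1000)·(-6.3/1000 + 1) − 1000 = -24.48 permil

-24.5 permil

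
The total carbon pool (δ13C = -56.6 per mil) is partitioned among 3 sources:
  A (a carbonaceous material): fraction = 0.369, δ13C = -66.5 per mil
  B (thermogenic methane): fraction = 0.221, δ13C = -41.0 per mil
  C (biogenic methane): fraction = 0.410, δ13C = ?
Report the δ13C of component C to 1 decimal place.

-56.1 per mil

Isotope mass balance: δ_bulk = Σ fᵢ·δᵢ.
-56.6 = 0.369×(-66.5) + 0.221×(-41.0) + 0.410×δ_C
0.410·δ_C = -56.6 − (-33.599) = -23.001
δ_C = -23.001 / 0.410 = -56.10 per mil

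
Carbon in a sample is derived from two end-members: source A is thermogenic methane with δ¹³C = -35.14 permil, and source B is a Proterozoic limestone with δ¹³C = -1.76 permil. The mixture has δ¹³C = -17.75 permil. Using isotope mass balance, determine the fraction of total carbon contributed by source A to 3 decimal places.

0.479

δ_mix = f_A·δ_A + (1 − f_A)·δ_B  ⇒  f_A = (δ_mix − δ_B)/(δ_A − δ_B)
f_A = (-17.75 − (-1.76)) / (-35.14 − (-1.76))
f_A = -15.99 / -33.38 = 0.4790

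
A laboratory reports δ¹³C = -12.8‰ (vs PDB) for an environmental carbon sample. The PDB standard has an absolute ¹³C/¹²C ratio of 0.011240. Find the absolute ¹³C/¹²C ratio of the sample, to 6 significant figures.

R_sample = R_standard × (δ¹³C/1000 + 1)
R_sample = 0.011240 × (-12.8/1000 + 1) = 0.011240 × 0.987200
R_sample = 0.0110961

0.0110961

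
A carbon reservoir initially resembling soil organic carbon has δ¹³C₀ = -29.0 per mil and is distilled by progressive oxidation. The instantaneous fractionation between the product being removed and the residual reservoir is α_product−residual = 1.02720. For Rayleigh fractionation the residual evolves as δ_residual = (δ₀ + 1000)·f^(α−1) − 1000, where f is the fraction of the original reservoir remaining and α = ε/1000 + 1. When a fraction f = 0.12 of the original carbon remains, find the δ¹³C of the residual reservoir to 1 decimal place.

Rayleigh residual: δ_res = (δ₀ + 1000)·f^(α−1) − 1000
α − 1 = 0.02720
f^(α−1) = 0.12^(0.02720) = 0.943960
δ_res = (-29.0 + 1000) × 0.943960 − 1000 = 916.585 − 1000 = -83.41 per mil

-83.4 per mil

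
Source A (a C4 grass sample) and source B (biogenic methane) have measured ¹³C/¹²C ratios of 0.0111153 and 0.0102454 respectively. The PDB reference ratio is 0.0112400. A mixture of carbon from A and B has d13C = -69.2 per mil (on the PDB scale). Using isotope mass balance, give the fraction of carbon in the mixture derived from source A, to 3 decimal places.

0.249

δ_A = (0.0111153/0.0112400 − 1)×1000 = (0.988906 − 1)×1000 = -11.094 per mil
δ_B = (0.0102454/0.0112400 − 1)×1000 = (0.911512 − 1)×1000 = -88.488 per mil
f_A = (δ_mix − δ_B)/(δ_A − δ_B) = (-69.2 − (-88.488))/(-11.094 − (-88.488))
f_A = 19.288 / 77.393 = 0.2492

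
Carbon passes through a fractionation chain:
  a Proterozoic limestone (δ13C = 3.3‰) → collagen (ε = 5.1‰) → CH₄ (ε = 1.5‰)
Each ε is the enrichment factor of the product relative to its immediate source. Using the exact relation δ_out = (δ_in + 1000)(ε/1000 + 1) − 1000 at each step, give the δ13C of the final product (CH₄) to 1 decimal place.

step 1: δ = (3.30 + 1000)·(5.1/1000 + 1) − 1000 = 8.42‰
step 2: δ = (8.42 + 1000)·(1.5/1000 + 1) − 1000 = 9.93‰

9.9‰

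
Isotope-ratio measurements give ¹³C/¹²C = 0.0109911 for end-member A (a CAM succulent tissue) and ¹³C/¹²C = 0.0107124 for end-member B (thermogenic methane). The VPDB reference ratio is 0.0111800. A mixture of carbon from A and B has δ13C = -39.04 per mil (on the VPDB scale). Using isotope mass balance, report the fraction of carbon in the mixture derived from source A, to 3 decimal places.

δ_A = (0.0109911/0.0111800 − 1)×1000 = (0.983104 − 1)×1000 = -16.896 per mil
δ_B = (0.0107124/0.0111800 − 1)×1000 = (0.958175 − 1)×1000 = -41.825 per mil
f_A = (δ_mix − δ_B)/(δ_A − δ_B) = (-39.04 − (-41.825))/(-16.896 − (-41.825))
f_A = 2.785 / 24.928 = 0.1117

0.112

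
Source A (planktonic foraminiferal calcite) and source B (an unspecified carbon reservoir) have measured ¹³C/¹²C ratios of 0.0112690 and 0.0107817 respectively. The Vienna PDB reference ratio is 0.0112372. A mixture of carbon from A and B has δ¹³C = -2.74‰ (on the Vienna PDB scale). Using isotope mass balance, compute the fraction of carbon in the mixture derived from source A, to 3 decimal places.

δ_A = (0.0112690/0.0112372 − 1)×1000 = (1.002830 − 1)×1000 = 2.830‰
δ_B = (0.0107817/0.0112372 − 1)×1000 = (0.959465 − 1)×1000 = -40.535‰
f_A = (δ_mix − δ_B)/(δ_A − δ_B) = (-2.74 − (-40.535))/(2.830 − (-40.535))
f_A = 37.795 / 43.365 = 0.8716

0.872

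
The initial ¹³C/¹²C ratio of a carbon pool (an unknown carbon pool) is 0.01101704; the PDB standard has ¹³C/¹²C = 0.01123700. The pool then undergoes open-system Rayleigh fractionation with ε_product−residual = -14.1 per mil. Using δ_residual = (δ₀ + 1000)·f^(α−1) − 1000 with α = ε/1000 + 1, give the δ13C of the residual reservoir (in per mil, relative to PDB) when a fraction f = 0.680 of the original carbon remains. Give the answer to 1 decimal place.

-14.2 per mil

δ₀ = (0.01101704/0.01123700 − 1)×1000 = (0.980425 − 1)×1000 = -19.575 per mil
α − 1 = ε/1000 = -0.0141
f^(α−1) = 0.680^(-0.0141) = 1.005453
δ_res = (-19.575 + 1000) × 1.005453 − 1000 = 985.771 − 1000 = -14.23 per mil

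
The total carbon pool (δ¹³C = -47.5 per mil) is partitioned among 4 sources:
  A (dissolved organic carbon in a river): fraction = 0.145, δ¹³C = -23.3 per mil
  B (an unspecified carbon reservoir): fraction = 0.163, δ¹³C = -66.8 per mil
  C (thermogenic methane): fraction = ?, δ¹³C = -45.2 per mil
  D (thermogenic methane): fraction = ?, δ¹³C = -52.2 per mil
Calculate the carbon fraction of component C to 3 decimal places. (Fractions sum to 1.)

0.413

Let f_C and f_D be the unknown fractions; fractions sum to 1 so f_C + f_D = 0.692.
Mass balance: Σ fᵢ·δᵢ = δ_bulk ⇒ f_C·(-45.2) + f_D·(-52.2) = -47.5 − (-14.267) = -33.233
Substitute f_D = 0.692 − f_C:
f_C·(-45.2 − -52.2) = -33.233 − 0.692×(-52.2) = 2.889
f_C = 2.889 / 7.0 = 0.4128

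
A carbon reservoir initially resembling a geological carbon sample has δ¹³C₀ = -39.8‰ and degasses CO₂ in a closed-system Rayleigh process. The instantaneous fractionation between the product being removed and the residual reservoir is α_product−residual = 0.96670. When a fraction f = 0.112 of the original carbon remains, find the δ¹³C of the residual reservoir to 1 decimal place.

Rayleigh residual: δ_res = (δ₀ + 1000)·f^(α−1) − 1000
α − 1 = -0.03330
f^(α−1) = 0.112^(-0.03330) = 1.075625
δ_res = (-39.8 + 1000) × 1.075625 − 1000 = 1032.815 − 1000 = 32.82‰

32.8‰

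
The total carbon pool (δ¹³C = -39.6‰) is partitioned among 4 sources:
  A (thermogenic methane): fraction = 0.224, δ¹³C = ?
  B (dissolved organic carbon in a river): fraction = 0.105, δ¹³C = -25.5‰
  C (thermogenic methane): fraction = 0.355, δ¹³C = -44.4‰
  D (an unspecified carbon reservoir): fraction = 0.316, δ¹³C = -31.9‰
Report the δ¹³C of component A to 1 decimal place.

Isotope mass balance: δ_bulk = Σ fᵢ·δᵢ.
-39.6 = 0.224×δ_A + 0.105×(-25.5) + 0.355×(-44.4) + 0.316×(-31.9)
0.224·δ_A = -39.6 − (-28.520) = -11.080
δ_A = -11.080 / 0.224 = -49.46‰

-49.5‰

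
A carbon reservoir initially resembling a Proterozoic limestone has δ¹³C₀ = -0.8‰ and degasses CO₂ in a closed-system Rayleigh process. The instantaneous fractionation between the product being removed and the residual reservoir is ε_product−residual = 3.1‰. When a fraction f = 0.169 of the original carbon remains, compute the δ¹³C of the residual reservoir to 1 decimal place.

Rayleigh residual: δ_res = (δ₀ + 1000)·f^(α−1) − 1000
α = ε/1000 + 1 = 1.00310, so α − 1 = 0.00310
f^(α−1) = 0.169^(0.00310) = 0.994504
δ_res = (-0.8 + 1000) × 0.994504 − 1000 = 993.708 − 1000 = -6.29‰

-6.3‰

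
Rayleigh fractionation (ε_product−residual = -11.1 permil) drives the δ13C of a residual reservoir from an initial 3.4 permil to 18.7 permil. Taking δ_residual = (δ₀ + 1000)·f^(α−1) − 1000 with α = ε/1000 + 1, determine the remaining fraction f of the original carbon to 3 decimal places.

α − 1 = ε/1000 = -0.0111
(δ_res + 1000)/(δ₀ + 1000) = (18.7 + 1000)/(3.4 + 1000) = 1018.7/1003.4 = 1.015248
f = 1.015248^(1/-0.0111) = exp(ln(1.015248)/-0.0111) = exp(0.01513/-0.0111)
f = exp(-1.3633) = 0.2558

0.256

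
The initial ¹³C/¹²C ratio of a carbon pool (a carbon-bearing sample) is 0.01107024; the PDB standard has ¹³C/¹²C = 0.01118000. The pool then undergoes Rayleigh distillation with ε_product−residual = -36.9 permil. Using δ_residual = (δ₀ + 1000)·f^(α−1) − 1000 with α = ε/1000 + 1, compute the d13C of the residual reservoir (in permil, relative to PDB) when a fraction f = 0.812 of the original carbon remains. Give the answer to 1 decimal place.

-2.2 permil

δ₀ = (0.01107024/0.01118000 − 1)×1000 = (0.990182 − 1)×1000 = -9.818 permil
α − 1 = ε/1000 = -0.0369
f^(α−1) = 0.812^(-0.0369) = 1.007714
δ_res = (-9.818 + 1000) × 1.007714 − 1000 = 997.821 − 1000 = -2.18 permil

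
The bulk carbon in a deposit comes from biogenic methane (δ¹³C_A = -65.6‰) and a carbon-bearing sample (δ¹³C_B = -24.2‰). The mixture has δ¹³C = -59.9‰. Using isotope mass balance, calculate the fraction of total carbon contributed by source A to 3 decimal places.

0.862

δ_mix = f_A·δ_A + (1 − f_A)·δ_B  ⇒  f_A = (δ_mix − δ_B)/(δ_A − δ_B)
f_A = (-59.9 − (-24.2)) / (-65.6 − (-24.2))
f_A = -35.7 / -41.4 = 0.8623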